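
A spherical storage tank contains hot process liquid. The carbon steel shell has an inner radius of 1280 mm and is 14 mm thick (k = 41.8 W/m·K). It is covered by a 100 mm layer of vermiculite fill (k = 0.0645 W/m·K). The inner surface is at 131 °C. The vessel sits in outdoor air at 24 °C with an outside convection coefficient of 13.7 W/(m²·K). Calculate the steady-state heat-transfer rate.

Q ≈ 1500 W

Radial (spherical) resistances in series:
R_carbon steel shell = (1/1.28 − 1/1.294)/(4π×41.8) = 1.609×10^-5 K/W
R_vermiculite fill = (1/1.294 − 1/1.394)/(4π×0.0645) = 0.0684 K/W
R_outer film = 1/(h·4πr_o²) = 1/(13.7×4π×1.394²) = 0.002989 K/W
R_total = 0.0714 K/W
Q = ΔT/R_total = 107/0.0714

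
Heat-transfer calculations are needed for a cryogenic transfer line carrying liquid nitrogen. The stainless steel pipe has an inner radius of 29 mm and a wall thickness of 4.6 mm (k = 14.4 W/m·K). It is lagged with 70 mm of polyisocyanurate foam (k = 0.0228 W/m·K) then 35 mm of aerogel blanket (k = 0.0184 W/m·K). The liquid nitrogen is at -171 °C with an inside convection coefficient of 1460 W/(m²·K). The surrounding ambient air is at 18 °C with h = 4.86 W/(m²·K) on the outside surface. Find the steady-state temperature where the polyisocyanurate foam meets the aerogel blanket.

T ≈ -31 °C

Per-layer cylindrical resistances, series-summed:
R_inner film = 1/(h_i·2πr₁L) = 1/(1460×2π×0.029×1) = 0.003759 K/W
R_stainless steel pipe wall = ln(33.6/29)/(2π×14.4×1) = 0.001627 K/W
R_polyisocyanurate foam = ln(103.6/33.6)/(2π×0.0228×1) = 7.86 K/W
R_aerogel blanket = ln(138.6/103.6)/(2π×0.0184×1) = 2.518 K/W
R_outer film = 1/(h_o·2πr_oL) = 1/(4.86×2π×0.1386×1) = 0.2363 K/W
R_total = 10.62 K/W
Q = ΔT/R_total = 189/10.62
Q = 17.8 W/m
T_interface = T_inner + Q·ΣR(inner→interface) = -171 + 17.8×7.865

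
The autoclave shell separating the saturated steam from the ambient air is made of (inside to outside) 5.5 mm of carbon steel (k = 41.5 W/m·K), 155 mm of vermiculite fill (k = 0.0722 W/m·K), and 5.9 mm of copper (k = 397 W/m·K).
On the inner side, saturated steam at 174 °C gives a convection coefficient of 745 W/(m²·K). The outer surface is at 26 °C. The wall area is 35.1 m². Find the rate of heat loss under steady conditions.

Q ≈ 2420 W

Using the resistance-network approach (series):
R_inner film = 1/(h_i·A) = 1/(745×35.1) = 3.824×10^-5 K/W
R_carbon steel = L/(kA) = 0.0055/(41.5×35.1) = 3.776×10^-6 K/W
R_vermiculite fill = L/(kA) = 0.155/(0.0722×35.1) = 0.06116 K/W
R_copper = L/(kA) = 0.0059/(397×35.1) = 4.234×10^-7 K/W
R_total = 0.06121 K/W
Q = ΔT / R_total = 148 / 0.06121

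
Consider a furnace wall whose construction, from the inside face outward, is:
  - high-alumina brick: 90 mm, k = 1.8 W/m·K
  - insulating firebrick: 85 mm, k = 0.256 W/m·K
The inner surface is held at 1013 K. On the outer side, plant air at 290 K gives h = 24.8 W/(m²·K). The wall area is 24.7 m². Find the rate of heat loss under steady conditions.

Treating each layer as a thermal resistance in series:
R_high-alumina brick = L/(kA) = 0.09/(1.8×24.7) = 0.002024 K/W
R_insulating firebrick = L/(kA) = 0.085/(0.256×24.7) = 0.01344 K/W
R_outer film = 1/(h_o·A) = 1/(24.8×24.7) = 0.001632 K/W
R_total = 0.0171 K/W
Q = ΔT / R_total = 723 / 0.0171

Q ≈ 42300 W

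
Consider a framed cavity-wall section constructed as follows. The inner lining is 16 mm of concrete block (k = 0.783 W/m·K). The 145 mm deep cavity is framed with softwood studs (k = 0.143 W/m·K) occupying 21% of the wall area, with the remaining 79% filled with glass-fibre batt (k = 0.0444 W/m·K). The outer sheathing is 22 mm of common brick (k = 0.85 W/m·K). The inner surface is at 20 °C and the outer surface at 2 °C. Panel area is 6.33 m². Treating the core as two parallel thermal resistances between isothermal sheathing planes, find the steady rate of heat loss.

Q ≈ 50.1 W

Sheathing layers in series; stud and cavity paths in parallel between them.
R_inner = 0.016/(0.783×6.33) = 0.003228 K/W
R_stud  = 0.145/(0.143×0.21×6.33) = 0.7628 K/W
R_cav   = 0.145/(0.0444×0.79×6.33) = 0.6531 K/W
1/R_core = 1/R_stud + 1/R_cav → R_core = 0.3518 K/W
R_outer = 0.022/(0.85×6.33) = 0.004089 K/W
R_total = 0.3592 K/W
Q = ΔT/R_total = 18/0.3592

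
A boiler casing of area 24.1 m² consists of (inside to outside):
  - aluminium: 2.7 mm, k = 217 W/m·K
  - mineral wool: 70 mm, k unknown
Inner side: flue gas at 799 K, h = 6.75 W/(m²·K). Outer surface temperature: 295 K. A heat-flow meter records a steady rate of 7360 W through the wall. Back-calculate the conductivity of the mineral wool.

k ≈ 0.0466 W/(m·K)

Thermal resistances in series:
R_inner film = 1/(h_i·A) = 1/(6.75×24.1) = 0.006147 K/W
R_aluminium = L/(kA) = 0.0027/(217×24.1) = 5.163×10^-7 K/W
Sum of known resistances R_other = 0.006148 K/W
Total R = ΔT/Q = 504/7360 = 0.06848 K/W
R_mineral wool = R_total − R_other = 0.06233 K/W
k = L/(R·A) = 0.07/(0.06233×24.1)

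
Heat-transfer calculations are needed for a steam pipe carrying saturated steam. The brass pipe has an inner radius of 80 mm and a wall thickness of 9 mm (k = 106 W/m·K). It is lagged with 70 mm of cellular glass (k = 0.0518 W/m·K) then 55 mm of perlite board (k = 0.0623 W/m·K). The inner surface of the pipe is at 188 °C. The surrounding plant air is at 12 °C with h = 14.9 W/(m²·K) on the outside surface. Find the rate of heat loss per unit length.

For a radial system each layer contributes R = ln(r_out/r_in)/(2πkL); films add R = 1/(hA).
R_brass pipe wall = ln(89/80)/(2π×106×1) = 1.601×10^-4 K/W
R_cellular glass = ln(159/89)/(2π×0.0518×1) = 1.783 K/W
R_perlite board = ln(214/159)/(2π×0.0623×1) = 0.7589 K/W
R_outer film = 1/(h_o·2πr_oL) = 1/(14.9×2π×0.214×1) = 0.04991 K/W
R_total = 2.592 K/W
Q = ΔT/R_total = 176/2.592

q′ ≈ 67.9 W/m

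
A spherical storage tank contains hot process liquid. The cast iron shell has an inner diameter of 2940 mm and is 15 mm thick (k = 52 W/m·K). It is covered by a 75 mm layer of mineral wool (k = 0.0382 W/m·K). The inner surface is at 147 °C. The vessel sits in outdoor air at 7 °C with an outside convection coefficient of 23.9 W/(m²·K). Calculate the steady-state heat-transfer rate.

Q ≈ 2030 W

Radial (spherical) resistances in series:
R_cast iron shell = (1/1.47 − 1/1.485)/(4π×52) = 1.052×10^-5 K/W
R_mineral wool = (1/1.485 − 1/1.56)/(4π×0.0382) = 0.06744 K/W
R_outer film = 1/(h·4πr_o²) = 1/(23.9×4π×1.56²) = 0.001368 K/W
R_total = 0.06882 K/W
Q = ΔT/R_total = 140/0.06882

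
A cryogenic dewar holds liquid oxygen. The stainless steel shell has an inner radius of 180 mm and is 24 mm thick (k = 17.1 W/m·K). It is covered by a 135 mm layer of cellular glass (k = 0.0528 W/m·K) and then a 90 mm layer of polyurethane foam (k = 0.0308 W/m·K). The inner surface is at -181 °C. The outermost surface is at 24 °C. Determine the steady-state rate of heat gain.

Q ≈ 45.1 W

Radial (spherical) resistances in series:
R_stainless steel shell = (1/0.18 − 1/0.204)/(4π×17.1) = 0.003042 K/W
R_cellular glass = (1/0.204 − 1/0.339)/(4π×0.0528) = 2.942 K/W
R_polyurethane foam = (1/0.339 − 1/0.429)/(4π×0.0308) = 1.599 K/W
R_total = 4.544 K/W
Q = ΔT/R_total = 205/4.544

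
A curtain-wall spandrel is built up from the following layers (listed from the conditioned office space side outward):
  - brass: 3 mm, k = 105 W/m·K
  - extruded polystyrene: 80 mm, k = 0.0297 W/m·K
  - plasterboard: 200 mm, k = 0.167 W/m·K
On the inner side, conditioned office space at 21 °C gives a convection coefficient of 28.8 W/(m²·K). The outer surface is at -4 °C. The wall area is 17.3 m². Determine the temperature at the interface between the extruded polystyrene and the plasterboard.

T ≈ 3.63 °C

Treating each layer as a thermal resistance in series:
R_inner film = 1/(h_i·A) = 1/(28.8×17.3) = 0.002007 K/W
R_brass = L/(kA) = 0.003/(105×17.3) = 1.652×10^-6 K/W
R_extruded polystyrene = L/(kA) = 0.08/(0.0297×17.3) = 0.1557 K/W
R_plasterboard = L/(kA) = 0.2/(0.167×17.3) = 0.06923 K/W
R_total = 0.2269 K/W;  Q = ΔT/R_total = 25/0.2269 = 110.2 W
T_interface = T_inner − Q·ΣR(inner→interface) = 21 − 110×0.1577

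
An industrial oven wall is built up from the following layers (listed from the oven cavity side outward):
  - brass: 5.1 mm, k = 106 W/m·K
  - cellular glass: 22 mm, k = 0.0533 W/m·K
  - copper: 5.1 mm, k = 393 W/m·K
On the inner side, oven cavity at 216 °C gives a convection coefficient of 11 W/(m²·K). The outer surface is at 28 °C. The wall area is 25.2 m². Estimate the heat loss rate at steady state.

Treating each layer as a thermal resistance in series:
R_inner film = 1/(h_i·A) = 1/(11×25.2) = 0.003608 K/W
R_brass = L/(kA) = 0.0051/(106×25.2) = 1.909×10^-6 K/W
R_cellular glass = L/(kA) = 0.022/(0.0533×25.2) = 0.01638 K/W
R_copper = L/(kA) = 0.0051/(393×25.2) = 5.15×10^-7 K/W
R_total = 0.01999 K/W
Q = ΔT / R_total = 188 / 0.01999

Q ≈ 9410 W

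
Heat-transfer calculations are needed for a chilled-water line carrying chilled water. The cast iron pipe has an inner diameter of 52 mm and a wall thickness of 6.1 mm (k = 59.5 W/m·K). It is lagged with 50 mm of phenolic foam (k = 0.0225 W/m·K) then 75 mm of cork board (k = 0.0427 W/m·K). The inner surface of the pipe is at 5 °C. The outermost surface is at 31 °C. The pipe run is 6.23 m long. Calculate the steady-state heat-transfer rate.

Q ≈ 17.9 W

Per-layer cylindrical resistances, series-summed:
R_cast iron pipe wall = ln(32.1/26)/(2π×59.5×6.23) = 9.049×10^-5 K/W
R_phenolic foam = ln(82.1/32.1)/(2π×0.0225×6.23) = 1.066 K/W
R_cork board = ln(157.1/82.1)/(2π×0.0427×6.23) = 0.3883 K/W
R_total = 1.455 K/W
Q = ΔT/R_total = 26/1.455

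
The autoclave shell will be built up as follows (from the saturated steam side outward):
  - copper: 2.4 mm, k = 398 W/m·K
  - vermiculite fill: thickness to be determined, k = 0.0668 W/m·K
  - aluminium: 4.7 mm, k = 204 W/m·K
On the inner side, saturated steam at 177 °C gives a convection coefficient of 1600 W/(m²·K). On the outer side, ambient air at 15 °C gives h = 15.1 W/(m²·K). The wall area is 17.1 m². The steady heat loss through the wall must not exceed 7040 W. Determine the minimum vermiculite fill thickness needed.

L ≈ 21.8 mm

Thermal resistances in series:
R_inner film = 1/(h_i·A) = 1/(1600×17.1) = 3.655×10^-5 K/W
R_copper = L/(kA) = 0.0024/(398×17.1) = 3.526×10^-7 K/W
R_aluminium = L/(kA) = 0.0047/(204×17.1) = 1.347×10^-6 K/W
R_outer film = 1/(h_o·A) = 1/(15.1×17.1) = 0.003873 K/W
Sum of the known resistances R_other = 0.003911 K/W
Required total resistance R_tot = ΔT/Q_allow = 162/7040 = 0.02301 K/W
R_vermiculite fill = R_tot − R_other = 0.0191 K/W
L = R·k·A = 0.0191×0.0668×17.1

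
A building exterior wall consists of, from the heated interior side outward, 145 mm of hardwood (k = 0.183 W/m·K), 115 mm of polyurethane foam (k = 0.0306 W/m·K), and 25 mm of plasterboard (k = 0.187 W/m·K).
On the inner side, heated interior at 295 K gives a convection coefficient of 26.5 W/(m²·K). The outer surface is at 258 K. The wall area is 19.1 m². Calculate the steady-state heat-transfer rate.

Using the resistance-network approach (series):
R_inner film = 1/(h_i·A) = 1/(26.5×19.1) = 0.001976 K/W
R_hardwood = L/(kA) = 0.145/(0.183×19.1) = 0.04148 K/W
R_polyurethane foam = L/(kA) = 0.115/(0.0306×19.1) = 0.1968 K/W
R_plasterboard = L/(kA) = 0.025/(0.187×19.1) = 0.006999 K/W
R_total = 0.2472 K/W
Q = ΔT / R_total = 37 / 0.2472

Q ≈ 150 W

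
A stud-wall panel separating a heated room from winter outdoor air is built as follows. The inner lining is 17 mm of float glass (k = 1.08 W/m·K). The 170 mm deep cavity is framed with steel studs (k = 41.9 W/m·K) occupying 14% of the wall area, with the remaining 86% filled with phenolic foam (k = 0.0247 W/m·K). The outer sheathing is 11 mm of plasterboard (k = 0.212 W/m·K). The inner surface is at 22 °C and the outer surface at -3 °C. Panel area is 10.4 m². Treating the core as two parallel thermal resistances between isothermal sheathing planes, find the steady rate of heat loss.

Q ≈ 2690 W

Sheathing layers in series; stud and cavity paths in parallel between them.
R_inner = 0.017/(1.08×10.4) = 0.001514 K/W
R_stud  = 0.17/(41.9×0.14×10.4) = 0.002787 K/W
R_cav   = 0.17/(0.0247×0.86×10.4) = 0.7695 K/W
1/R_core = 1/R_stud + 1/R_cav → R_core = 0.002777 K/W
R_outer = 0.011/(0.212×10.4) = 0.004989 K/W
R_total = 0.009279 K/W
Q = ΔT/R_total = 25/0.009279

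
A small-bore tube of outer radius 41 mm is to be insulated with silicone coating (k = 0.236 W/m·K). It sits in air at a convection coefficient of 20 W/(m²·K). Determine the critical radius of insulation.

For a cylinder r_cr = k/h = 0.236/20
r_cr = 11.8 mm; since the bare radius (41 mm) is above r_cr, any added insulation will reduce heat loss.

r_cr ≈ 11.8 mm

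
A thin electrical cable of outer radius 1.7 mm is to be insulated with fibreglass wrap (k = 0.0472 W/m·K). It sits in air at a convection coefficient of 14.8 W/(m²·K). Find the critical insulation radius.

r_cr ≈ 3.19 mm

For a cylinder r_cr = k/h = 0.0472/14.8
r_cr = 3.19 mm; since the bare radius (1.7 mm) is below r_cr, adding a thin layer of insulation will *increase* heat loss.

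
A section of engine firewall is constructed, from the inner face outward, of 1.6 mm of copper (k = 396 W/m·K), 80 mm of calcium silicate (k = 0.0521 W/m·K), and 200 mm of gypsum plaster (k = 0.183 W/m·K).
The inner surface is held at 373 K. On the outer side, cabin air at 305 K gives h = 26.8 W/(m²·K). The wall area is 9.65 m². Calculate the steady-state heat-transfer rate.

Thermal resistances in series:
R_copper = L/(kA) = 0.0016/(396×9.65) = 4.187×10^-7 K/W
R_calcium silicate = L/(kA) = 0.08/(0.0521×9.65) = 0.1591 K/W
R_gypsum plaster = L/(kA) = 0.2/(0.183×9.65) = 0.1133 K/W
R_outer film = 1/(h_o·A) = 1/(26.8×9.65) = 0.003867 K/W
R_total = 0.2762 K/W
Q = ΔT / R_total = 68 / 0.2762

Q ≈ 246 W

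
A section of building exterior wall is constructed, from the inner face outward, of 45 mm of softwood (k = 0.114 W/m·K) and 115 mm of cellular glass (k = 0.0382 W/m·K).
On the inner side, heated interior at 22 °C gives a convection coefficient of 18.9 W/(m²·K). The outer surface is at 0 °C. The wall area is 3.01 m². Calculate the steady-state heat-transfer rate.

Using the resistance-network approach (series):
R_inner film = 1/(h_i·A) = 1/(18.9×3.01) = 0.01758 K/W
R_softwood = L/(kA) = 0.045/(0.114×3.01) = 0.1311 K/W
R_cellular glass = L/(kA) = 0.115/(0.0382×3.01) = 1 K/W
R_total = 1.149 K/W
Q = ΔT / R_total = 22 / 1.149

Q ≈ 19.1 W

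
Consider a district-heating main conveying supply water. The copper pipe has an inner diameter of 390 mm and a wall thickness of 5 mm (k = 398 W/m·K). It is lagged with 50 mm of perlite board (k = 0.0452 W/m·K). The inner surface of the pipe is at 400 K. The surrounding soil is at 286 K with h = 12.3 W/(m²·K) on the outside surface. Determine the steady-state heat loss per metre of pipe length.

Cylindrical conduction, so R = ln(r₂/r₁)/(2πkL) per layer, in series:
R_copper pipe wall = ln(200/195)/(2π×398×1) = 1.012×10^-5 K/W
R_perlite board = ln(250/200)/(2π×0.0452×1) = 0.7857 K/W
R_outer film = 1/(h_o·2πr_oL) = 1/(12.3×2π×0.25×1) = 0.05176 K/W
R_total = 0.8375 K/W
Q = ΔT/R_total = 114/0.8375

q′ ≈ 136 W/m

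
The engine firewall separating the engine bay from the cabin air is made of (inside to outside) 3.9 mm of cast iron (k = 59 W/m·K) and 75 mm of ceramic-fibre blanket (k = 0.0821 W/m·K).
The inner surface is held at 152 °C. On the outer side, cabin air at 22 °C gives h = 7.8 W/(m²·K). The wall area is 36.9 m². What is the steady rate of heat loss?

Q ≈ 4600 W

Treating each layer as a thermal resistance in series:
R_cast iron = L/(kA) = 0.0039/(59×36.9) = 1.791×10^-6 K/W
R_ceramic-fibre blanket = L/(kA) = 0.075/(0.0821×36.9) = 0.02476 K/W
R_outer film = 1/(h_o·A) = 1/(7.8×36.9) = 0.003474 K/W
R_total = 0.02823 K/W
Q = ΔT / R_total = 130 / 0.02823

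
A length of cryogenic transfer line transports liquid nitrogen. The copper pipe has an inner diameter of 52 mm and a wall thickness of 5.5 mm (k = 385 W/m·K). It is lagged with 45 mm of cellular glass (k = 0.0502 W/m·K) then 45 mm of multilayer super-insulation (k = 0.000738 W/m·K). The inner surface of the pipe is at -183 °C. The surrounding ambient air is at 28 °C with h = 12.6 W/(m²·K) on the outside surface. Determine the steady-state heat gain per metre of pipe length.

Treating each annulus and film as a series resistance:
R_copper pipe wall = ln(31.5/26)/(2π×385×1) = 7.933×10^-5 K/W
R_cellular glass = ln(76.5/31.5)/(2π×0.0502×1) = 2.813 K/W
R_multilayer super-insulation = ln(121.5/76.5)/(2π×0.000738×1) = 99.77 K/W
R_outer film = 1/(h_o·2πr_oL) = 1/(12.6×2π×0.1215×1) = 0.104 K/W
R_total = 102.7 K/W
Q = ΔT/R_total = 211/102.7

q′ ≈ 2.05 W/m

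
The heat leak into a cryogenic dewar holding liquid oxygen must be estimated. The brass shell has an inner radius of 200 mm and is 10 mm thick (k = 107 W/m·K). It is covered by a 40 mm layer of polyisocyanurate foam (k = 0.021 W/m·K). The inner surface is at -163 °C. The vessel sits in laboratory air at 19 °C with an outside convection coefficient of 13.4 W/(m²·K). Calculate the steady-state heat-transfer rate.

For a spherical shell R = (1/r₁ − 1/r₂)/(4πk); film R = 1/(h·4πr²). In series:
R_brass shell = (1/0.2 − 1/0.21)/(4π×107) = 1.771×10^-4 K/W
R_polyisocyanurate foam = (1/0.21 − 1/0.25)/(4π×0.021) = 2.887 K/W
R_outer film = 1/(h·4πr_o²) = 1/(13.4×4π×0.25²) = 0.09502 K/W
R_total = 2.982 K/W
Q = ΔT/R_total = 182/2.982

Q ≈ 61 W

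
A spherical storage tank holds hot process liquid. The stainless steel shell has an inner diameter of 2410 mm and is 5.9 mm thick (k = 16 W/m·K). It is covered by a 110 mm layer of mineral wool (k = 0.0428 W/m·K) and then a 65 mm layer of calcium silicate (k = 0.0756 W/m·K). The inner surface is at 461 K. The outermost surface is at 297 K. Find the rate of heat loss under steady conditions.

Q ≈ 992 W

Radial (spherical) resistances in series:
R_stainless steel shell = (1/1.205 − 1/1.2109)/(4π×16) = 2.011×10^-5 K/W
R_mineral wool = (1/1.2109 − 1/1.3209)/(4π×0.0428) = 0.1279 K/W
R_calcium silicate = (1/1.3209 − 1/1.3859)/(4π×0.0756) = 0.03737 K/W
R_total = 0.1653 K/W
Q = ΔT/R_total = 164/0.1653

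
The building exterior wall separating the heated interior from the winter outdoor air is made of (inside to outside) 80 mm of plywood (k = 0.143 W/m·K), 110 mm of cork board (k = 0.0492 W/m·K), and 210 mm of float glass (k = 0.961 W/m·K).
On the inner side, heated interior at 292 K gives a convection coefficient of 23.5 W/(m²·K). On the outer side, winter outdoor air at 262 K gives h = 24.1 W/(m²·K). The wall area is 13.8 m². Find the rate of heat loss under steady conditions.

Q ≈ 134 W

Using the resistance-network approach (series):
R_inner film = 1/(h_i·A) = 1/(23.5×13.8) = 0.003084 K/W
R_plywood = L/(kA) = 0.08/(0.143×13.8) = 0.04054 K/W
R_cork board = L/(kA) = 0.11/(0.0492×13.8) = 0.162 K/W
R_float glass = L/(kA) = 0.21/(0.961×13.8) = 0.01583 K/W
R_outer film = 1/(h_o·A) = 1/(24.1×13.8) = 0.003007 K/W
R_total = 0.2245 K/W
Q = ΔT / R_total = 30 / 0.2245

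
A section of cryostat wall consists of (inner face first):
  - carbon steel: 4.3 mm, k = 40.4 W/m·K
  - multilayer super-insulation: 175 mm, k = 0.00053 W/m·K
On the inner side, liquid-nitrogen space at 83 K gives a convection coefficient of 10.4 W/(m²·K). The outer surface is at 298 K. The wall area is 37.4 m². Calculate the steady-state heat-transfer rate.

Q ≈ 24.3 W

Using the resistance-network approach (series):
R_inner film = 1/(h_i·A) = 1/(10.4×37.4) = 0.002571 K/W
R_carbon steel = L/(kA) = 0.0043/(40.4×37.4) = 2.846×10^-6 K/W
R_multilayer super-insulation = L/(kA) = 0.175/(0.00053×37.4) = 8.829 K/W
R_total = 8.831 K/W
Q = ΔT / R_total = 215 / 8.831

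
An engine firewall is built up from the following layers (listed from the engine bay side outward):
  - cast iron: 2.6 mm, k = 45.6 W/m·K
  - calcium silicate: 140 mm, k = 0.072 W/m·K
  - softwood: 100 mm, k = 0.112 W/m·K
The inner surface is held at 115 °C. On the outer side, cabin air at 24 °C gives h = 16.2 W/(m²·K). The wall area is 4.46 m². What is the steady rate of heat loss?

Using the resistance-network approach (series):
R_cast iron = L/(kA) = 0.0026/(45.6×4.46) = 1.278×10^-5 K/W
R_calcium silicate = L/(kA) = 0.14/(0.072×4.46) = 0.436 K/W
R_softwood = L/(kA) = 0.1/(0.112×4.46) = 0.2002 K/W
R_outer film = 1/(h_o·A) = 1/(16.2×4.46) = 0.01384 K/W
R_total = 0.65 K/W
Q = ΔT / R_total = 91 / 0.65

Q ≈ 140 W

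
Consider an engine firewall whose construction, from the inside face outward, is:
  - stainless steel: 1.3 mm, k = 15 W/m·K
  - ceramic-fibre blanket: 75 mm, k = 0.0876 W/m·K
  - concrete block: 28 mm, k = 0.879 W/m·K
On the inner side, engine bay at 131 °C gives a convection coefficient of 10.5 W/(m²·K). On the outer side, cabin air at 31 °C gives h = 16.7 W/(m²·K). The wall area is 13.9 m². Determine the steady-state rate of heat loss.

Treating each layer as a thermal resistance in series:
R_inner film = 1/(h_i·A) = 1/(10.5×13.9) = 0.006852 K/W
R_stainless steel = L/(kA) = 0.0013/(15×13.9) = 6.235×10^-6 K/W
R_ceramic-fibre blanket = L/(kA) = 0.075/(0.0876×13.9) = 0.06159 K/W
R_concrete block = L/(kA) = 0.028/(0.879×13.9) = 0.002292 K/W
R_outer film = 1/(h_o·A) = 1/(16.7×13.9) = 0.004308 K/W
R_total = 0.07505 K/W
Q = ΔT / R_total = 100 / 0.07505

Q ≈ 1330 W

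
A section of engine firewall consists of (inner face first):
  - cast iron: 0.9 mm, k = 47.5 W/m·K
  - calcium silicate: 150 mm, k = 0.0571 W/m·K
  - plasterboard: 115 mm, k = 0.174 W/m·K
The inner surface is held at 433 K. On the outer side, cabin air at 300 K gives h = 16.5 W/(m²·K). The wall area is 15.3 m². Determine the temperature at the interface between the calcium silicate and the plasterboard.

Treating each layer as a thermal resistance in series:
R_cast iron = L/(kA) = 0.0009/(47.5×15.3) = 1.238×10^-6 K/W
R_calcium silicate = L/(kA) = 0.15/(0.0571×15.3) = 0.1717 K/W
R_plasterboard = L/(kA) = 0.115/(0.174×15.3) = 0.0432 K/W
R_outer film = 1/(h_o·A) = 1/(16.5×15.3) = 0.003961 K/W
R_total = 0.2189 K/W;  Q = ΔT/R_total = 133/0.2189 = 607.7 W
T_interface = T_inner − Q·ΣR(inner→interface) = 433 − 608×0.1717

T ≈ 329 K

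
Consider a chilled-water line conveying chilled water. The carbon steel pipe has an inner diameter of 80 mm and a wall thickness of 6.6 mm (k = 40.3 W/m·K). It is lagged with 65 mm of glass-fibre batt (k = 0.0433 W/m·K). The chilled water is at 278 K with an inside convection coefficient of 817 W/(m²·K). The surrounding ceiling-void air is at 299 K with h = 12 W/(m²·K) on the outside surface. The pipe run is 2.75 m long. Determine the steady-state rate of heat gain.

Q ≈ 17.3 W

Per-layer cylindrical resistances, series-summed:
R_inner film = 1/(h_i·2πr₁L) = 1/(817×2π×0.04×2.75) = 0.001771 K/W
R_carbon steel pipe wall = ln(46.6/40)/(2π×40.3×2.75) = 2.193×10^-4 K/W
R_glass-fibre batt = ln(111.6/46.6)/(2π×0.0433×2.75) = 1.167 K/W
R_outer film = 1/(h_o·2πr_oL) = 1/(12×2π×0.1116×2.75) = 0.04322 K/W
R_total = 1.212 K/W
Q = ΔT/R_total = 21/1.212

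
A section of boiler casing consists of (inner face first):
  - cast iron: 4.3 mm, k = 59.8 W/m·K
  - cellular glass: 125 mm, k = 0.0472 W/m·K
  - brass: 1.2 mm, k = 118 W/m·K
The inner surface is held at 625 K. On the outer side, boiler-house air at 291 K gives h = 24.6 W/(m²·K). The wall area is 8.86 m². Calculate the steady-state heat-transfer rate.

Series thermal resistances:
R_cast iron = L/(kA) = 0.0043/(59.8×8.86) = 8.116×10^-6 K/W
R_cellular glass = L/(kA) = 0.125/(0.0472×8.86) = 0.2989 K/W
R_brass = L/(kA) = 0.0012/(118×8.86) = 1.148×10^-6 K/W
R_outer film = 1/(h_o·A) = 1/(24.6×8.86) = 0.004588 K/W
R_total = 0.3035 K/W
Q = ΔT / R_total = 334 / 0.3035

Q ≈ 1100 W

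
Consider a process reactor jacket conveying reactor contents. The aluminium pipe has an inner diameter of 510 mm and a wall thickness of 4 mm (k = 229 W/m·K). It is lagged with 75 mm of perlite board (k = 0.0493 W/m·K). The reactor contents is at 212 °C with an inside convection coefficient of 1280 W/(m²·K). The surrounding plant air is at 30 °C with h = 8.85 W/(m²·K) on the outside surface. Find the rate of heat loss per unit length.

Radial resistances (cylindrical: R_cond = ln(r_o/r_i)/(2πkL), R_conv = 1/(h·2πrL)):
R_inner film = 1/(h_i·2πr₁L) = 1/(1280×2π×0.255×1) = 4.876×10^-4 K/W
R_aluminium pipe wall = ln(259/255)/(2π×229×1) = 1.082×10^-5 K/W
R_perlite board = ln(334/259)/(2π×0.0493×1) = 0.821 K/W
R_outer film = 1/(h_o·2πr_oL) = 1/(8.85×2π×0.334×1) = 0.05384 K/W
R_total = 0.8753 K/W
Q = ΔT/R_total = 182/0.8753

q′ ≈ 208 W/m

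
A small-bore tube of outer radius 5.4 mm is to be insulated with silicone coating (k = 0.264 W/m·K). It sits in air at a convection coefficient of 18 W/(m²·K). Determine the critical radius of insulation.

For a cylinder r_cr = k/h = 0.264/18
r_cr = 14.7 mm; since the bare radius (5.4 mm) is below r_cr, adding a thin layer of insulation will *increase* heat loss.

r_cr ≈ 14.7 mm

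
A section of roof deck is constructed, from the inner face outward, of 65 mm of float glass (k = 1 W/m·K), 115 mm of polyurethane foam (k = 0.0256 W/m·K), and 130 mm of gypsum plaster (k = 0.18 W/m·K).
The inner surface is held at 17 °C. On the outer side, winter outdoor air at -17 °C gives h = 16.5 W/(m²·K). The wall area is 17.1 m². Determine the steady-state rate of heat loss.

Thermal resistances in series:
R_float glass = L/(kA) = 0.065/(1×17.1) = 0.003801 K/W
R_polyurethane foam = L/(kA) = 0.115/(0.0256×17.1) = 0.2627 K/W
R_gypsum plaster = L/(kA) = 0.13/(0.18×17.1) = 0.04224 K/W
R_outer film = 1/(h_o·A) = 1/(16.5×17.1) = 0.003544 K/W
R_total = 0.3123 K/W
Q = ΔT / R_total = 34 / 0.3123

Q ≈ 109 W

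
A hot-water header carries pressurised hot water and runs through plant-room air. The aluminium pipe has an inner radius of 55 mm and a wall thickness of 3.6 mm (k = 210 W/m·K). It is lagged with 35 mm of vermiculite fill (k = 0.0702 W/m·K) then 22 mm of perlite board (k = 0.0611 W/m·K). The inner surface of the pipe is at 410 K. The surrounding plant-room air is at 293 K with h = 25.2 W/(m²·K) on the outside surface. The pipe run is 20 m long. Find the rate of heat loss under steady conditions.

Q ≈ 1400 W

For a radial system each layer contributes R = ln(r_out/r_in)/(2πkL); films add R = 1/(hA).
R_aluminium pipe wall = ln(58.6/55)/(2π×210×20) = 2.403×10^-6 K/W
R_vermiculite fill = ln(93.6/58.6)/(2π×0.0702×20) = 0.05309 K/W
R_perlite board = ln(115.6/93.6)/(2π×0.0611×20) = 0.02749 K/W
R_outer film = 1/(h_o·2πr_oL) = 1/(25.2×2π×0.1156×20) = 0.002732 K/W
R_total = 0.08331 K/W
Q = ΔT/R_total = 117/0.08331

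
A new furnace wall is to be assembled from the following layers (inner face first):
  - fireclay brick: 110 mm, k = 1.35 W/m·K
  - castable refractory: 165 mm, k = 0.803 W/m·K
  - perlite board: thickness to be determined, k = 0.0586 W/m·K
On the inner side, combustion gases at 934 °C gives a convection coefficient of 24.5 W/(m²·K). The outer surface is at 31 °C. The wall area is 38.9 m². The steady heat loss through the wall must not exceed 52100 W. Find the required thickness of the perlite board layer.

L ≈ 20.3 mm

Treating each layer as a thermal resistance in series:
R_inner film = 1/(h_i·A) = 1/(24.5×38.9) = 0.001049 K/W
R_fireclay brick = L/(kA) = 0.11/(1.35×38.9) = 0.002095 K/W
R_castable refractory = L/(kA) = 0.165/(0.803×38.9) = 0.005282 K/W
Sum of the known resistances R_other = 0.008426 K/W
Required total resistance R_tot = ΔT/Q_allow = 903/52100 = 0.01733 K/W
R_perlite board = R_tot − R_other = 0.008906 K/W
L = R·k·A = 0.008906×0.0586×38.9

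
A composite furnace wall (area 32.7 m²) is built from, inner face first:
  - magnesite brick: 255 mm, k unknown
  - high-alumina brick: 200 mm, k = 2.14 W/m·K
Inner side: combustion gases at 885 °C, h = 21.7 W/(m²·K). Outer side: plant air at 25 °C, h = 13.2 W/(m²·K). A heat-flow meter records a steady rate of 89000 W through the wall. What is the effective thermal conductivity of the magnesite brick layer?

Thermal resistances in series:
R_inner film = 1/(h_i·A) = 1/(21.7×32.7) = 0.001409 K/W
R_high-alumina brick = L/(kA) = 0.2/(2.14×32.7) = 0.002858 K/W
R_outer film = 1/(h_o·A) = 1/(13.2×32.7) = 0.002317 K/W
Sum of known resistances R_other = 0.006584 K/W
Total R = ΔT/Q = 860/89000 = 0.009663 K/W
R_magnesite brick = R_total − R_other = 0.003079 K/W
k = L/(R·A) = 0.255/(0.003079×32.7)

k ≈ 2.53 W/(m·K)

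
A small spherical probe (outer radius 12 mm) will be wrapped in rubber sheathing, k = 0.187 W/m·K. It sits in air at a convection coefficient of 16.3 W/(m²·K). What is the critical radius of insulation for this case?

For a sphere r_cr = 2k/h = 2×0.187/16.3
r_cr = 22.9 mm; since the bare radius (12 mm) is below r_cr, adding a thin layer of insulation will *increase* heat loss.

r_cr ≈ 22.9 mm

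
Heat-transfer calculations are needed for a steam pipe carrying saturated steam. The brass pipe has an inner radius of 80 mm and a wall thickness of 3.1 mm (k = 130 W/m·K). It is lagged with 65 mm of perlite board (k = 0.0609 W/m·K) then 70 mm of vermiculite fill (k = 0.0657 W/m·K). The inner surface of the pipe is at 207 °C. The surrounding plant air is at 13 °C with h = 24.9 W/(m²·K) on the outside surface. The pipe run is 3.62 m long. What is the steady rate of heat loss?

Cylindrical conduction, so R = ln(r₂/r₁)/(2πkL) per layer, in series:
R_brass pipe wall = ln(83.1/80)/(2π×130×3.62) = 1.286×10^-5 K/W
R_perlite board = ln(148.1/83.1)/(2π×0.0609×3.62) = 0.4172 K/W
R_vermiculite fill = ln(218.1/148.1)/(2π×0.0657×3.62) = 0.259 K/W
R_outer film = 1/(h_o·2πr_oL) = 1/(24.9×2π×0.2181×3.62) = 0.008096 K/W
R_total = 0.6843 K/W
Q = ΔT/R_total = 194/0.6843

Q ≈ 284 W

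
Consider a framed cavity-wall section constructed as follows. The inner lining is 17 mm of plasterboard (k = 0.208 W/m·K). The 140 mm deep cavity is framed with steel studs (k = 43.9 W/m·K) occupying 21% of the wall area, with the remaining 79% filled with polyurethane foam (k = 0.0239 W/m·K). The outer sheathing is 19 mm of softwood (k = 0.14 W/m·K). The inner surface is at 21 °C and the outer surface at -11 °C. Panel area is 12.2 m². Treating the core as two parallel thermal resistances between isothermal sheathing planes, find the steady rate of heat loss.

Sheathing layers in series; stud and cavity paths in parallel between them.
R_inner = 0.017/(0.208×12.2) = 0.006699 K/W
R_stud  = 0.14/(43.9×0.21×12.2) = 0.001245 K/W
R_cav   = 0.14/(0.0239×0.79×12.2) = 0.6078 K/W
1/R_core = 1/R_stud + 1/R_cav → R_core = 0.001242 K/W
R_outer = 0.019/(0.14×12.2) = 0.01112 K/W
R_total = 0.01907 K/W
Q = ΔT/R_total = 32/0.01907

Q ≈ 1680 W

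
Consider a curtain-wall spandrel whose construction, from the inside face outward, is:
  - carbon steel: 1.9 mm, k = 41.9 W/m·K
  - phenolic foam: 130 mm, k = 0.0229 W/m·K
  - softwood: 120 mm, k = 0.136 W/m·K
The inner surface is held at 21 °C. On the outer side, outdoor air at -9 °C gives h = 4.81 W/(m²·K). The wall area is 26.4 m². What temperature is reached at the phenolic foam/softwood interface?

Treating each layer as a thermal resistance in series:
R_carbon steel = L/(kA) = 0.0019/(41.9×26.4) = 1.718×10^-6 K/W
R_phenolic foam = L/(kA) = 0.13/(0.0229×26.4) = 0.215 K/W
R_softwood = L/(kA) = 0.12/(0.136×26.4) = 0.03342 K/W
R_outer film = 1/(h_o·A) = 1/(4.81×26.4) = 0.007875 K/W
R_total = 0.2563 K/W;  Q = ΔT/R_total = 30/0.2563 = 117 W
T_interface = T_inner − Q·ΣR(inner→interface) = 21 − 117×0.215

T ≈ -4.17 °C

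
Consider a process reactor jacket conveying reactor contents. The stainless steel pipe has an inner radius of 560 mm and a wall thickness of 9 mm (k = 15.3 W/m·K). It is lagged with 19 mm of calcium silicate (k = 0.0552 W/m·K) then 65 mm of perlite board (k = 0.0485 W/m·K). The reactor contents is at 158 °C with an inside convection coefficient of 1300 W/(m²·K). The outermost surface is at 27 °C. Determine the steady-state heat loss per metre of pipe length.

For a radial system each layer contributes R = ln(r_out/r_in)/(2πkL); films add R = 1/(hA).
R_inner film = 1/(h_i·2πr₁L) = 1/(1300×2π×0.56×1) = 2.186×10^-4 K/W
R_stainless steel pipe wall = ln(569/560)/(2π×15.3×1) = 1.659×10^-4 K/W
R_calcium silicate = ln(588/569)/(2π×0.0552×1) = 0.0947 K/W
R_perlite board = ln(653/588)/(2π×0.0485×1) = 0.3441 K/W
R_total = 0.4392 K/W
Q = ΔT/R_total = 131/0.4392

q′ ≈ 298 W/m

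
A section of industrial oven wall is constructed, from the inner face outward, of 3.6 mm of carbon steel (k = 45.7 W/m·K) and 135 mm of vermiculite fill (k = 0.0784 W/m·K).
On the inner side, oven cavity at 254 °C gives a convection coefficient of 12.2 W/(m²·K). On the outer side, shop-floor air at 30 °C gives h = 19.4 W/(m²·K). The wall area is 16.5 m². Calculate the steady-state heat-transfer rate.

Series thermal resistances:
R_inner film = 1/(h_i·A) = 1/(12.2×16.5) = 0.004968 K/W
R_carbon steel = L/(kA) = 0.0036/(45.7×16.5) = 4.774×10^-6 K/W
R_vermiculite fill = L/(kA) = 0.135/(0.0784×16.5) = 0.1044 K/W
R_outer film = 1/(h_o·A) = 1/(19.4×16.5) = 0.003124 K/W
R_total = 0.1125 K/W
Q = ΔT / R_total = 224 / 0.1125

Q ≈ 1990 W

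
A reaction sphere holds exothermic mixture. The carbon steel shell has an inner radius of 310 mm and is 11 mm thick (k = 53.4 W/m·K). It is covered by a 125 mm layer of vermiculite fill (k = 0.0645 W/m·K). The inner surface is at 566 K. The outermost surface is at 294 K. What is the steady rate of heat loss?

Q ≈ 252 W

Radial (spherical) resistances in series:
R_carbon steel shell = (1/0.31 − 1/0.321)/(4π×53.4) = 1.647×10^-4 K/W
R_vermiculite fill = (1/0.321 − 1/0.446)/(4π×0.0645) = 1.077 K/W
R_total = 1.077 K/W
Q = ΔT/R_total = 272/1.077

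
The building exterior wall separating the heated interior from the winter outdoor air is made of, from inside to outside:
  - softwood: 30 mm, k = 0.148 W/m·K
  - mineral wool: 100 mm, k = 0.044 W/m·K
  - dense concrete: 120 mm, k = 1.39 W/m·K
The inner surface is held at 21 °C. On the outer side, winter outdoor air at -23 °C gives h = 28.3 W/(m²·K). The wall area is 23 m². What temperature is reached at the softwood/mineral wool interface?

T ≈ 17.6 °C

Treating each layer as a thermal resistance in series:
R_softwood = L/(kA) = 0.03/(0.148×23) = 0.008813 K/W
R_mineral wool = L/(kA) = 0.1/(0.044×23) = 0.09881 K/W
R_dense concrete = L/(kA) = 0.12/(1.39×23) = 0.003754 K/W
R_outer film = 1/(h_o·A) = 1/(28.3×23) = 0.001536 K/W
R_total = 0.1129 K/W;  Q = ΔT/R_total = 44/0.1129 = 389.7 W
T_interface = T_inner − Q·ΣR(inner→interface) = 21 − 390×0.008813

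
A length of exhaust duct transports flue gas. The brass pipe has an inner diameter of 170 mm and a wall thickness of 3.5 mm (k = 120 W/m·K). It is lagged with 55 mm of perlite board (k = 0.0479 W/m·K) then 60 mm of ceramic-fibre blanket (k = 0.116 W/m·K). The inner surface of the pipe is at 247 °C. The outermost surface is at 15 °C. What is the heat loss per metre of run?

Per-layer cylindrical resistances, series-summed:
R_brass pipe wall = ln(88.5/85)/(2π×120×1) = 5.352×10^-5 K/W
R_perlite board = ln(143.5/88.5)/(2π×0.0479×1) = 1.606 K/W
R_ceramic-fibre blanket = ln(203.5/143.5)/(2π×0.116×1) = 0.4793 K/W
R_total = 2.085 K/W
Q = ΔT/R_total = 232/2.085

q′ ≈ 111 W/m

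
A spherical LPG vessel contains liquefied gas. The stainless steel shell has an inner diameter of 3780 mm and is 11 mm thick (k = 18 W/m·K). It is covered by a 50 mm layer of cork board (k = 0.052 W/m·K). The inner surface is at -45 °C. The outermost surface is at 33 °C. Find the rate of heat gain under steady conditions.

Q ≈ 3780 W

Spherical conduction: R = (1/r_in − 1/r_out)/(4πk) per layer; series-sum.
R_stainless steel shell = (1/1.89 − 1/1.901)/(4π×18) = 1.354×10^-5 K/W
R_cork board = (1/1.901 − 1/1.951)/(4π×0.052) = 0.02063 K/W
R_total = 0.02064 K/W
Q = ΔT/R_total = 78/0.02064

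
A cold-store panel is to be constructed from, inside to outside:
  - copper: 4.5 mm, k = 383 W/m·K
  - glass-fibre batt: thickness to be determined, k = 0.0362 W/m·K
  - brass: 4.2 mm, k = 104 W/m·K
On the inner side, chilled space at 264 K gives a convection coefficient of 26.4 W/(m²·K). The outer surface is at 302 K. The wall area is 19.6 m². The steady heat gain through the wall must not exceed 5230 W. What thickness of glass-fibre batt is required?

Using the resistance-network approach (series):
R_inner film = 1/(h_i·A) = 1/(26.4×19.6) = 0.001933 K/W
R_copper = L/(kA) = 0.0045/(383×19.6) = 5.995×10^-7 K/W
R_brass = L/(kA) = 0.0042/(104×19.6) = 2.06×10^-6 K/W
Sum of the known resistances R_other = 0.001935 K/W
Required total resistance R_tot = ΔT/Q_allow = 38/5230 = 0.007266 K/W
R_glass-fibre batt = R_tot − R_other = 0.005331 K/W
L = R·k·A = 0.005331×0.0362×19.6

L ≈ 3.78 mm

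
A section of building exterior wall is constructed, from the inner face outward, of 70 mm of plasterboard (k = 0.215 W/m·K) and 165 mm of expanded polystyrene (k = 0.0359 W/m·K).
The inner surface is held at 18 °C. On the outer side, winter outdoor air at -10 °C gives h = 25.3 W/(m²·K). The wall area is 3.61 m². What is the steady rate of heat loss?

Q ≈ 20.4 W

Using the resistance-network approach (series):
R_plasterboard = L/(kA) = 0.07/(0.215×3.61) = 0.09019 K/W
R_expanded polystyrene = L/(kA) = 0.165/(0.0359×3.61) = 1.273 K/W
R_outer film = 1/(h_o·A) = 1/(25.3×3.61) = 0.01095 K/W
R_total = 1.374 K/W
Q = ΔT / R_total = 28 / 1.374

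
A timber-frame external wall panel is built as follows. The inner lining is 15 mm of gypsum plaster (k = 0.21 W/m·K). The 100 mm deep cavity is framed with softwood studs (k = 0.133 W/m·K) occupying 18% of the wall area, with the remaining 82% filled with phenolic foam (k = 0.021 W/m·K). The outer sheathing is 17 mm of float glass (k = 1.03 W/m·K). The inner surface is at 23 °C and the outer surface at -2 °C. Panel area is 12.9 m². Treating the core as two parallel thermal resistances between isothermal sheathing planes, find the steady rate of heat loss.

Sheathing layers in series; stud and cavity paths in parallel between them.
R_inner = 0.015/(0.21×12.9) = 0.005537 K/W
R_stud  = 0.1/(0.133×0.18×12.9) = 0.3238 K/W
R_cav   = 0.1/(0.021×0.82×12.9) = 0.4502 K/W
1/R_core = 1/R_stud + 1/R_cav → R_core = 0.1883 K/W
R_outer = 0.017/(1.03×12.9) = 0.001279 K/W
R_total = 0.1952 K/W
Q = ΔT/R_total = 25/0.1952

Q ≈ 128 W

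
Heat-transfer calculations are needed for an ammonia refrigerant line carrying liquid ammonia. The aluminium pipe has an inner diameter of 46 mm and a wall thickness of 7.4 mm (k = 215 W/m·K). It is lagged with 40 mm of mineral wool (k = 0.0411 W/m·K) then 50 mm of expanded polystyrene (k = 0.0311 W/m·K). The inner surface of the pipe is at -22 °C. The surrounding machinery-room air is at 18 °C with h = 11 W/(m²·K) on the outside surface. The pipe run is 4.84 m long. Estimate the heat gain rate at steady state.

Q ≈ 31.6 W

Per-layer cylindrical resistances, series-summed:
R_aluminium pipe wall = ln(30.4/23)/(2π×215×4.84) = 4.266×10^-5 K/W
R_mineral wool = ln(70.4/30.4)/(2π×0.0411×4.84) = 0.6719 K/W
R_expanded polystyrene = ln(120.4/70.4)/(2π×0.0311×4.84) = 0.5674 K/W
R_outer film = 1/(h_o·2πr_oL) = 1/(11×2π×0.1204×4.84) = 0.02483 K/W
R_total = 1.264 K/W
Q = ΔT/R_total = 40/1.264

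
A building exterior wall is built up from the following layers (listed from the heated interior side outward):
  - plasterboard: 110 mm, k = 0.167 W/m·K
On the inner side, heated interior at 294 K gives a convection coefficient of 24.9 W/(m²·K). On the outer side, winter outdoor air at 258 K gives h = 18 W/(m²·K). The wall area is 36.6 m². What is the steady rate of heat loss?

Q ≈ 1750 W

Thermal resistances in series:
R_inner film = 1/(h_i·A) = 1/(24.9×36.6) = 0.001097 K/W
R_plasterboard = L/(kA) = 0.11/(0.167×36.6) = 0.018 K/W
R_outer film = 1/(h_o·A) = 1/(18×36.6) = 0.001518 K/W
R_total = 0.02061 K/W
Q = ΔT / R_total = 36 / 0.02061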